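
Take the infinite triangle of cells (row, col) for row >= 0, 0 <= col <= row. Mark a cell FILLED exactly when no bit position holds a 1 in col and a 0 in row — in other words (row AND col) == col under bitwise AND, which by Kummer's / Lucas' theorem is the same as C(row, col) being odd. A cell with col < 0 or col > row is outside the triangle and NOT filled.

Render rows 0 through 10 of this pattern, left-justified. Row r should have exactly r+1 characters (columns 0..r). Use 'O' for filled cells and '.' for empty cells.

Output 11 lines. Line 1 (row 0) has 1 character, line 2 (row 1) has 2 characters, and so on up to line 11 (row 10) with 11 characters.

Answer: O
OO
O.O
OOOO
O...O
OO..OO
O.O.O.O
OOOOOOOO
O.......O
OO......OO
O.O.....O.O

Derivation:
r0=0: O
r1=1: OO
r2=10: O.O
r3=11: OOOO
r4=100: O...O
r5=101: OO..OO
r6=110: O.O.O.O
r7=111: OOOOOOOO
r8=1000: O.......O
r9=1001: OO......OO
r10=1010: O.O.....O.O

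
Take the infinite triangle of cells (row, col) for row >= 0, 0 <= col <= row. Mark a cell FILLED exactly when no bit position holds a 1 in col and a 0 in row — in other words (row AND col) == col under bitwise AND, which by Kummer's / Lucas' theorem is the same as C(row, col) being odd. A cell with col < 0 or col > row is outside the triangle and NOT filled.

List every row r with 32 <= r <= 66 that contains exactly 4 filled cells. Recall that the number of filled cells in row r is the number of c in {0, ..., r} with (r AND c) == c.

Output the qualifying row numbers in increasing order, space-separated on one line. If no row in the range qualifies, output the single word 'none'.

Row r has 2^popcount(r) filled cells, so we need popcount(r) = log2(4) = 2.
Scan r = 32..66 and keep those with exactly 2 one-bits:
r=32=100000 popcount=1 -> skip
r=33=100001 popcount=2 -> KEEP
r=34=100010 popcount=2 -> KEEP
r=35=100011 popcount=3 -> skip
r=36=100100 popcount=2 -> KEEP
r=37=100101 popcount=3 -> skip
r=38=100110 popcount=3 -> skip
r=39=100111 popcount=4 -> skip
r=40=101000 popcount=2 -> KEEP
r=41=101001 popcount=3 -> skip
r=42=101010 popcount=3 -> skip
r=43=101011 popcount=4 -> skip
r=44=101100 popcount=3 -> skip
r=45=101101 popcount=4 -> skip
r=46=101110 popcount=4 -> skip
r=47=101111 popcount=5 -> skip
r=48=110000 popcount=2 -> KEEP
r=49=110001 popcount=3 -> skip
r=50=110010 popcount=3 -> skip
r=51=110011 popcount=4 -> skip
r=52=110100 popcount=3 -> skip
r=53=110101 popcount=4 -> skip
r=54=110110 popcount=4 -> skip
r=55=110111 popcount=5 -> skip
r=56=111000 popcount=3 -> skip
r=57=111001 popcount=4 -> skip
r=58=111010 popcount=4 -> skip
r=59=111011 popcount=5 -> skip
r=60=111100 popcount=4 -> skip
r=61=111101 popcount=5 -> skip
r=62=111110 popcount=5 -> skip
r=63=111111 popcount=6 -> skip
r=64=1000000 popcount=1 -> skip
r=65=1000001 popcount=2 -> KEEP
r=66=1000010 popcount=2 -> KEEP
Kept rows: 33 34 36 40 48 65 66

Answer: 33 34 36 40 48 65 66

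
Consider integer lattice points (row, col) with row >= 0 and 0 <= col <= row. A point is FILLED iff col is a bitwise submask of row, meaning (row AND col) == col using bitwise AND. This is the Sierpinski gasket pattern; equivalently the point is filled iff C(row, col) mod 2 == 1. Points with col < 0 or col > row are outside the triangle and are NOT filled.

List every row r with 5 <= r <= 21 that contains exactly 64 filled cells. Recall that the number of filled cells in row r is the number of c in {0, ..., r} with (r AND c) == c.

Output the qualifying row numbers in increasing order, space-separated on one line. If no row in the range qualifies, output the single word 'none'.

Answer: none

Derivation:
Row r has 2^popcount(r) filled cells, so we need popcount(r) = log2(64) = 6.
Scan r = 5..21 and keep those with exactly 6 one-bits:
r=5=101 popcount=2 -> skip
r=6=110 popcount=2 -> skip
r=7=111 popcount=3 -> skip
r=8=1000 popcount=1 -> skip
r=9=1001 popcount=2 -> skip
r=10=1010 popcount=2 -> skip
r=11=1011 popcount=3 -> skip
r=12=1100 popcount=2 -> skip
r=13=1101 popcount=3 -> skip
r=14=1110 popcount=3 -> skip
r=15=1111 popcount=4 -> skip
r=16=10000 popcount=1 -> skip
r=17=10001 popcount=2 -> skip
r=18=10010 popcount=2 -> skip
r=19=10011 popcount=3 -> skip
r=20=10100 popcount=2 -> skip
r=21=10101 popcount=3 -> skip
Kept rows: none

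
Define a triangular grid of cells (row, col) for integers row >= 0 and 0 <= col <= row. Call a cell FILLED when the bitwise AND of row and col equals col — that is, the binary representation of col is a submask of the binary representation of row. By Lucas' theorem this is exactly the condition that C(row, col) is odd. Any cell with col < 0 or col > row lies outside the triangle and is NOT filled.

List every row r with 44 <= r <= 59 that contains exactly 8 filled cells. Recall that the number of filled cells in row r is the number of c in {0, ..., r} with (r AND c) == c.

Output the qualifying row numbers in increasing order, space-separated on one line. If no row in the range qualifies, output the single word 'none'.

Row r has 2^popcount(r) filled cells, so we need popcount(r) = log2(8) = 3.
Scan r = 44..59 and keep those with exactly 3 one-bits:
r=44=101100 popcount=3 -> KEEP
r=45=101101 popcount=4 -> skip
r=46=101110 popcount=4 -> skip
r=47=101111 popcount=5 -> skip
r=48=110000 popcount=2 -> skip
r=49=110001 popcount=3 -> KEEP
r=50=110010 popcount=3 -> KEEP
r=51=110011 popcount=4 -> skip
r=52=110100 popcount=3 -> KEEP
r=53=110101 popcount=4 -> skip
r=54=110110 popcount=4 -> skip
r=55=110111 popcount=5 -> skip
r=56=111000 popcount=3 -> KEEP
r=57=111001 popcount=4 -> skip
r=58=111010 popcount=4 -> skip
r=59=111011 popcount=5 -> skip
Kept rows: 44 49 50 52 56

Answer: 44 49 50 52 56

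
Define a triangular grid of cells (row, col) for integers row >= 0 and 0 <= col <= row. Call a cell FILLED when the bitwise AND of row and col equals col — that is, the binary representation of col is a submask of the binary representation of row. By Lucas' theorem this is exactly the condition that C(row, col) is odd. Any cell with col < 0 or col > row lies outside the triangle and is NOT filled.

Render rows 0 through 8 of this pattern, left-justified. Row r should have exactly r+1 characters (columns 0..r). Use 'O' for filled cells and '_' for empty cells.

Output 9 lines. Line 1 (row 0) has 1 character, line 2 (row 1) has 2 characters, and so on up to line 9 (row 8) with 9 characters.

r0=0: O
r1=1: OO
r2=10: O_O
r3=11: OOOO
r4=100: O___O
r5=101: OO__OO
r6=110: O_O_O_O
r7=111: OOOOOOOO
r8=1000: O_______O

Answer: O
OO
O_O
OOOO
O___O
OO__OO
O_O_O_O
OOOOOOOO
O_______O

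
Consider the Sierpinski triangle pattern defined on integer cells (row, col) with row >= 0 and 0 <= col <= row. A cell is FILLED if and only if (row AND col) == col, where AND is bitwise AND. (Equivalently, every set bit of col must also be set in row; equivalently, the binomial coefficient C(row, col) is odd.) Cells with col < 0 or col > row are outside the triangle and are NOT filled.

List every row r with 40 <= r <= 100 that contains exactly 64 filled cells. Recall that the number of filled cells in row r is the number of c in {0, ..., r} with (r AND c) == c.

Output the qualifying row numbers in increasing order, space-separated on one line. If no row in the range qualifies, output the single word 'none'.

Answer: 63 95

Derivation:
Row r has 2^popcount(r) filled cells, so we need popcount(r) = log2(64) = 6.
Scan r = 40..100 and keep those with exactly 6 one-bits:
r=40=101000 popcount=2 -> skip
r=41=101001 popcount=3 -> skip
r=42=101010 popcount=3 -> skip
r=43=101011 popcount=4 -> skip
r=44=101100 popcount=3 -> skip
r=45=101101 popcount=4 -> skip
r=46=101110 popcount=4 -> skip
r=47=101111 popcount=5 -> skip
r=48=110000 popcount=2 -> skip
r=49=110001 popcount=3 -> skip
r=50=110010 popcount=3 -> skip
r=51=110011 popcount=4 -> skip
r=52=110100 popcount=3 -> skip
r=53=110101 popcount=4 -> skip
r=54=110110 popcount=4 -> skip
r=55=110111 popcount=5 -> skip
r=56=111000 popcount=3 -> skip
r=57=111001 popcount=4 -> skip
r=58=111010 popcount=4 -> skip
r=59=111011 popcount=5 -> skip
r=60=111100 popcount=4 -> skip
r=61=111101 popcount=5 -> skip
r=62=111110 popcount=5 -> skip
r=63=111111 popcount=6 -> KEEP
r=64=1000000 popcount=1 -> skip
r=65=1000001 popcount=2 -> skip
r=66=1000010 popcount=2 -> skip
r=67=1000011 popcount=3 -> skip
r=68=1000100 popcount=2 -> skip
r=69=1000101 popcount=3 -> skip
r=70=1000110 popcount=3 -> skip
r=71=1000111 popcount=4 -> skip
r=72=1001000 popcount=2 -> skip
r=73=1001001 popcount=3 -> skip
r=74=1001010 popcount=3 -> skip
r=75=1001011 popcount=4 -> skip
r=76=1001100 popcount=3 -> skip
r=77=1001101 popcount=4 -> skip
r=78=1001110 popcount=4 -> skip
r=79=1001111 popcount=5 -> skip
r=80=1010000 popcount=2 -> skip
r=81=1010001 popcount=3 -> skip
r=82=1010010 popcount=3 -> skip
r=83=1010011 popcount=4 -> skip
r=84=1010100 popcount=3 -> skip
r=85=1010101 popcount=4 -> skip
r=86=1010110 popcount=4 -> skip
r=87=1010111 popcount=5 -> skip
r=88=1011000 popcount=3 -> skip
r=89=1011001 popcount=4 -> skip
r=90=1011010 popcount=4 -> skip
r=91=1011011 popcount=5 -> skip
r=92=1011100 popcount=4 -> skip
r=93=1011101 popcount=5 -> skip
r=94=1011110 popcount=5 -> skip
r=95=1011111 popcount=6 -> KEEP
r=96=1100000 popcount=2 -> skip
r=97=1100001 popcount=3 -> skip
r=98=1100010 popcount=3 -> skip
r=99=1100011 popcount=4 -> skip
r=100=1100100 popcount=3 -> skip
Kept rows: 63 95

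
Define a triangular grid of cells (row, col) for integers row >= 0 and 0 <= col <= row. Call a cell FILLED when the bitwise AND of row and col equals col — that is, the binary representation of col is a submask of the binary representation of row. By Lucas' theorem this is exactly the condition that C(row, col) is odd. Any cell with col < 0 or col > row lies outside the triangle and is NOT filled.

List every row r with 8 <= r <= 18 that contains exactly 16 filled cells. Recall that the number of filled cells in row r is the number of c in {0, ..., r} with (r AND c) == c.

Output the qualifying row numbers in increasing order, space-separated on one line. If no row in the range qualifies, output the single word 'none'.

Answer: 15

Derivation:
Row r has 2^popcount(r) filled cells, so we need popcount(r) = log2(16) = 4.
Scan r = 8..18 and keep those with exactly 4 one-bits:
r=8=1000 popcount=1 -> skip
r=9=1001 popcount=2 -> skip
r=10=1010 popcount=2 -> skip
r=11=1011 popcount=3 -> skip
r=12=1100 popcount=2 -> skip
r=13=1101 popcount=3 -> skip
r=14=1110 popcount=3 -> skip
r=15=1111 popcount=4 -> KEEP
r=16=10000 popcount=1 -> skip
r=17=10001 popcount=2 -> skip
r=18=10010 popcount=2 -> skip
Kept rows: 15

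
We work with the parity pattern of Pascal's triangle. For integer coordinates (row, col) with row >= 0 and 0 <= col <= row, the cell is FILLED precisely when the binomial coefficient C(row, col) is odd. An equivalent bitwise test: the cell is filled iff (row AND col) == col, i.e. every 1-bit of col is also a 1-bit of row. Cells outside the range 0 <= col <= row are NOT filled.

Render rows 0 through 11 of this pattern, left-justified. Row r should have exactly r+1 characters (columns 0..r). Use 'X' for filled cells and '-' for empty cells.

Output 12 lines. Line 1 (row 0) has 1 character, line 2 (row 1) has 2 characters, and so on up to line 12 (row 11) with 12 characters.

Answer: X
XX
X-X
XXXX
X---X
XX--XX
X-X-X-X
XXXXXXXX
X-------X
XX------XX
X-X-----X-X
XXXX----XXXX

Derivation:
r0=0: X
r1=1: XX
r2=10: X-X
r3=11: XXXX
r4=100: X---X
r5=101: XX--XX
r6=110: X-X-X-X
r7=111: XXXXXXXX
r8=1000: X-------X
r9=1001: XX------XX
r10=1010: X-X-----X-X
r11=1011: XXXX----XXXX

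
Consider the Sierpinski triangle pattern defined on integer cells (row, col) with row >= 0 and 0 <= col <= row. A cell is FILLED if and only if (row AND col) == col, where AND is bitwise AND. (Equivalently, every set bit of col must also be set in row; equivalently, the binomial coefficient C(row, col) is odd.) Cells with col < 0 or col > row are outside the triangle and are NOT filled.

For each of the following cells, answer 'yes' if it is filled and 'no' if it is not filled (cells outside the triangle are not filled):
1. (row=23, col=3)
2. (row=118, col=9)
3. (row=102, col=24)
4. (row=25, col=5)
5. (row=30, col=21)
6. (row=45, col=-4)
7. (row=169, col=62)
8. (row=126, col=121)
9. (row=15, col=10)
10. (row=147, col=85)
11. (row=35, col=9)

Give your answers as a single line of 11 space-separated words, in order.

Answer: yes no no no no no no no yes no no

Derivation:
(23,3): row=0b10111, col=0b11, row AND col = 0b11 = 3; 3 == 3 -> filled
(118,9): row=0b1110110, col=0b1001, row AND col = 0b0 = 0; 0 != 9 -> empty
(102,24): row=0b1100110, col=0b11000, row AND col = 0b0 = 0; 0 != 24 -> empty
(25,5): row=0b11001, col=0b101, row AND col = 0b1 = 1; 1 != 5 -> empty
(30,21): row=0b11110, col=0b10101, row AND col = 0b10100 = 20; 20 != 21 -> empty
(45,-4): col outside [0, 45] -> not filled
(169,62): row=0b10101001, col=0b111110, row AND col = 0b101000 = 40; 40 != 62 -> empty
(126,121): row=0b1111110, col=0b1111001, row AND col = 0b1111000 = 120; 120 != 121 -> empty
(15,10): row=0b1111, col=0b1010, row AND col = 0b1010 = 10; 10 == 10 -> filled
(147,85): row=0b10010011, col=0b1010101, row AND col = 0b10001 = 17; 17 != 85 -> empty
(35,9): row=0b100011, col=0b1001, row AND col = 0b1 = 1; 1 != 9 -> empty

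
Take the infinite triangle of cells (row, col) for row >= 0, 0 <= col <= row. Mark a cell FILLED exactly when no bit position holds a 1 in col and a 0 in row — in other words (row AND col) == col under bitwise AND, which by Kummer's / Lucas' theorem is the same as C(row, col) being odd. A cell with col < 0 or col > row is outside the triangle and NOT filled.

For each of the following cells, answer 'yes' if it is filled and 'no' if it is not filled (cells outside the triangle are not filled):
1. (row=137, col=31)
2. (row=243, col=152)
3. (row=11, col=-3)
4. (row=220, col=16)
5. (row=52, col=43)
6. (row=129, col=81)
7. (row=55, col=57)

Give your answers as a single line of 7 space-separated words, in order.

Answer: no no no yes no no no

Derivation:
(137,31): row=0b10001001, col=0b11111, row AND col = 0b1001 = 9; 9 != 31 -> empty
(243,152): row=0b11110011, col=0b10011000, row AND col = 0b10010000 = 144; 144 != 152 -> empty
(11,-3): col outside [0, 11] -> not filled
(220,16): row=0b11011100, col=0b10000, row AND col = 0b10000 = 16; 16 == 16 -> filled
(52,43): row=0b110100, col=0b101011, row AND col = 0b100000 = 32; 32 != 43 -> empty
(129,81): row=0b10000001, col=0b1010001, row AND col = 0b1 = 1; 1 != 81 -> empty
(55,57): col outside [0, 55] -> not filled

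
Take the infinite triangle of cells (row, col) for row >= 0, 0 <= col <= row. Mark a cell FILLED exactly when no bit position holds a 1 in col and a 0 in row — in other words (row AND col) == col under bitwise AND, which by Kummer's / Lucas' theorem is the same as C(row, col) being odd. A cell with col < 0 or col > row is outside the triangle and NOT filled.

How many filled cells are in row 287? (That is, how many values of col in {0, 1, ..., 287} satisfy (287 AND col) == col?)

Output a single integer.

287 in binary = 100011111
popcount(287) = number of 1-bits in 100011111 = 6
A col c satisfies (287 AND c) == c iff every set bit of c is also set in 287; each of the 6 set bits of 287 can independently be on or off in c.
count = 2^6 = 64

Answer: 64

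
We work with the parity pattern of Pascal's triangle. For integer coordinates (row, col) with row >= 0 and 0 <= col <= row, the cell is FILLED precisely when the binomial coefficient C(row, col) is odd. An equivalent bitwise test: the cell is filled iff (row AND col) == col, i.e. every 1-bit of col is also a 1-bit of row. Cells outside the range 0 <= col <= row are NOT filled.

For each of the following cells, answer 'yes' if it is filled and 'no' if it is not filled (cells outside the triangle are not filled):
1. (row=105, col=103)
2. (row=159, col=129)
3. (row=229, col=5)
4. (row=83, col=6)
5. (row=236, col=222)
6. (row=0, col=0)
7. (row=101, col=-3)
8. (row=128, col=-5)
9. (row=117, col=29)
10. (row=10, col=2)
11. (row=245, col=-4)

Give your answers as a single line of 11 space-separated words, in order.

Answer: no yes yes no no yes no no no yes no

Derivation:
(105,103): row=0b1101001, col=0b1100111, row AND col = 0b1100001 = 97; 97 != 103 -> empty
(159,129): row=0b10011111, col=0b10000001, row AND col = 0b10000001 = 129; 129 == 129 -> filled
(229,5): row=0b11100101, col=0b101, row AND col = 0b101 = 5; 5 == 5 -> filled
(83,6): row=0b1010011, col=0b110, row AND col = 0b10 = 2; 2 != 6 -> empty
(236,222): row=0b11101100, col=0b11011110, row AND col = 0b11001100 = 204; 204 != 222 -> empty
(0,0): row=0b0, col=0b0, row AND col = 0b0 = 0; 0 == 0 -> filled
(101,-3): col outside [0, 101] -> not filled
(128,-5): col outside [0, 128] -> not filled
(117,29): row=0b1110101, col=0b11101, row AND col = 0b10101 = 21; 21 != 29 -> empty
(10,2): row=0b1010, col=0b10, row AND col = 0b10 = 2; 2 == 2 -> filled
(245,-4): col outside [0, 245] -> not filled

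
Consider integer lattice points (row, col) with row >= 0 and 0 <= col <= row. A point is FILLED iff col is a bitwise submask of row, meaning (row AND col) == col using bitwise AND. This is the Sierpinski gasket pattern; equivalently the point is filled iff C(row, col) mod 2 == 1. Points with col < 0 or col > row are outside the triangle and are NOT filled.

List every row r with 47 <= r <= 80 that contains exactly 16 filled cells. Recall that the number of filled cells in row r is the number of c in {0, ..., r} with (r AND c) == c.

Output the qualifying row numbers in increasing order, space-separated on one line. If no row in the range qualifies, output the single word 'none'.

Answer: 51 53 54 57 58 60 71 75 77 78

Derivation:
Row r has 2^popcount(r) filled cells, so we need popcount(r) = log2(16) = 4.
Scan r = 47..80 and keep those with exactly 4 one-bits:
r=47=101111 popcount=5 -> skip
r=48=110000 popcount=2 -> skip
r=49=110001 popcount=3 -> skip
r=50=110010 popcount=3 -> skip
r=51=110011 popcount=4 -> KEEP
r=52=110100 popcount=3 -> skip
r=53=110101 popcount=4 -> KEEP
r=54=110110 popcount=4 -> KEEP
r=55=110111 popcount=5 -> skip
r=56=111000 popcount=3 -> skip
r=57=111001 popcount=4 -> KEEP
r=58=111010 popcount=4 -> KEEP
r=59=111011 popcount=5 -> skip
r=60=111100 popcount=4 -> KEEP
r=61=111101 popcount=5 -> skip
r=62=111110 popcount=5 -> skip
r=63=111111 popcount=6 -> skip
r=64=1000000 popcount=1 -> skip
r=65=1000001 popcount=2 -> skip
r=66=1000010 popcount=2 -> skip
r=67=1000011 popcount=3 -> skip
r=68=1000100 popcount=2 -> skip
r=69=1000101 popcount=3 -> skip
r=70=1000110 popcount=3 -> skip
r=71=1000111 popcount=4 -> KEEP
r=72=1001000 popcount=2 -> skip
r=73=1001001 popcount=3 -> skip
r=74=1001010 popcount=3 -> skip
r=75=1001011 popcount=4 -> KEEP
r=76=1001100 popcount=3 -> skip
r=77=1001101 popcount=4 -> KEEP
r=78=1001110 popcount=4 -> KEEP
r=79=1001111 popcount=5 -> skip
r=80=1010000 popcount=2 -> skip
Kept rows: 51 53 54 57 58 60 71 75 77 78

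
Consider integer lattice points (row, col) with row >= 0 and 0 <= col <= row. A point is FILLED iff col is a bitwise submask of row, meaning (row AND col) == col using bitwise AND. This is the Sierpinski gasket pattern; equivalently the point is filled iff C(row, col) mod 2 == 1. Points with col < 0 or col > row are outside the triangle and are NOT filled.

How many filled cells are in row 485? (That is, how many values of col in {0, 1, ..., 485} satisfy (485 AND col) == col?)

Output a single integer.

485 in binary = 111100101
popcount(485) = number of 1-bits in 111100101 = 6
A col c satisfies (485 AND c) == c iff every set bit of c is also set in 485; each of the 6 set bits of 485 can independently be on or off in c.
count = 2^6 = 64

Answer: 64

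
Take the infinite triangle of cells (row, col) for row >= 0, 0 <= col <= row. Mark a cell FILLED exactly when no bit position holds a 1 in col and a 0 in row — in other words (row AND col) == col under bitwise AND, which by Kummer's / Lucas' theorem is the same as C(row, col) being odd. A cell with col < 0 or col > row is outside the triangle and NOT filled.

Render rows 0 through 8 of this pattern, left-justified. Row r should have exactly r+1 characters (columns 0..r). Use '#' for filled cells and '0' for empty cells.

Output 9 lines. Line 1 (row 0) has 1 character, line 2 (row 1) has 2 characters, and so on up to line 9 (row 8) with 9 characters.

Answer: #
##
#0#
####
#000#
##00##
#0#0#0#
########
#0000000#

Derivation:
r0=0: #
r1=1: ##
r2=10: #0#
r3=11: ####
r4=100: #000#
r5=101: ##00##
r6=110: #0#0#0#
r7=111: ########
r8=1000: #0000000#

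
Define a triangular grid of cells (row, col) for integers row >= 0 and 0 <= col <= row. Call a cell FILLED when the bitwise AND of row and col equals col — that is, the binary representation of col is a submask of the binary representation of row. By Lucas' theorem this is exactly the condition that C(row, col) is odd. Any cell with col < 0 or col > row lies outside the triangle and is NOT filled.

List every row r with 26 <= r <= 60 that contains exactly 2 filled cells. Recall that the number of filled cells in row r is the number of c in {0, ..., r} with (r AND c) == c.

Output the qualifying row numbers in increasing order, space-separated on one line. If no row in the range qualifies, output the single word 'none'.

Answer: 32

Derivation:
Row r has 2^popcount(r) filled cells, so we need popcount(r) = log2(2) = 1.
Scan r = 26..60 and keep those with exactly 1 one-bits:
r=26=11010 popcount=3 -> skip
r=27=11011 popcount=4 -> skip
r=28=11100 popcount=3 -> skip
r=29=11101 popcount=4 -> skip
r=30=11110 popcount=4 -> skip
r=31=11111 popcount=5 -> skip
r=32=100000 popcount=1 -> KEEP
r=33=100001 popcount=2 -> skip
r=34=100010 popcount=2 -> skip
r=35=100011 popcount=3 -> skip
r=36=100100 popcount=2 -> skip
r=37=100101 popcount=3 -> skip
r=38=100110 popcount=3 -> skip
r=39=100111 popcount=4 -> skip
r=40=101000 popcount=2 -> skip
r=41=101001 popcount=3 -> skip
r=42=101010 popcount=3 -> skip
r=43=101011 popcount=4 -> skip
r=44=101100 popcount=3 -> skip
r=45=101101 popcount=4 -> skip
r=46=101110 popcount=4 -> skip
r=47=101111 popcount=5 -> skip
r=48=110000 popcount=2 -> skip
r=49=110001 popcount=3 -> skip
r=50=110010 popcount=3 -> skip
r=51=110011 popcount=4 -> skip
r=52=110100 popcount=3 -> skip
r=53=110101 popcount=4 -> skip
r=54=110110 popcount=4 -> skip
r=55=110111 popcount=5 -> skip
r=56=111000 popcount=3 -> skip
r=57=111001 popcount=4 -> skip
r=58=111010 popcount=4 -> skip
r=59=111011 popcount=5 -> skip
r=60=111100 popcount=4 -> skip
Kept rows: 32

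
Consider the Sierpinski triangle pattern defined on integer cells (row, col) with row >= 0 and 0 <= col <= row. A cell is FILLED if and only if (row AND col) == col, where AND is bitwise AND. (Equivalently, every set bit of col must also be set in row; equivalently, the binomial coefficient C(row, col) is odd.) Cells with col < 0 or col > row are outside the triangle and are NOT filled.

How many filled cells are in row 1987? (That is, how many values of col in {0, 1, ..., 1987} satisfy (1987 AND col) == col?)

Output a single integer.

Answer: 128

Derivation:
1987 in binary = 11111000011
popcount(1987) = number of 1-bits in 11111000011 = 7
A col c satisfies (1987 AND c) == c iff every set bit of c is also set in 1987; each of the 7 set bits of 1987 can independently be on or off in c.
count = 2^7 = 128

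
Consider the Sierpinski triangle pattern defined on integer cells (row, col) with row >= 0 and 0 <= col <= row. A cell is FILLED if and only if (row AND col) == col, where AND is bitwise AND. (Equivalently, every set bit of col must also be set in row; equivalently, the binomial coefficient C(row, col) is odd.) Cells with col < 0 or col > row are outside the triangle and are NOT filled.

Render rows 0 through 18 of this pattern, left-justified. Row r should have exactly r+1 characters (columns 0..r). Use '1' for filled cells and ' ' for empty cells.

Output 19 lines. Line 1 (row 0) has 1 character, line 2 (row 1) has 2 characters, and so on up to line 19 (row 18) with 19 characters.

Answer: 1
11
1 1
1111
1   1
11  11
1 1 1 1
11111111
1       1
11      11
1 1     1 1
1111    1111
1   1   1   1
11  11  11  11
1 1 1 1 1 1 1 1
1111111111111111
1               1
11              11
1 1             1 1

Derivation:
r0=0: 1
r1=1: 11
r2=10: 1 1
r3=11: 1111
r4=100: 1   1
r5=101: 11  11
r6=110: 1 1 1 1
r7=111: 11111111
r8=1000: 1       1
r9=1001: 11      11
r10=1010: 1 1     1 1
r11=1011: 1111    1111
r12=1100: 1   1   1   1
r13=1101: 11  11  11  11
r14=1110: 1 1 1 1 1 1 1 1
r15=1111: 1111111111111111
r16=10000: 1               1
r17=10001: 11              11
r18=10010: 1 1             1 1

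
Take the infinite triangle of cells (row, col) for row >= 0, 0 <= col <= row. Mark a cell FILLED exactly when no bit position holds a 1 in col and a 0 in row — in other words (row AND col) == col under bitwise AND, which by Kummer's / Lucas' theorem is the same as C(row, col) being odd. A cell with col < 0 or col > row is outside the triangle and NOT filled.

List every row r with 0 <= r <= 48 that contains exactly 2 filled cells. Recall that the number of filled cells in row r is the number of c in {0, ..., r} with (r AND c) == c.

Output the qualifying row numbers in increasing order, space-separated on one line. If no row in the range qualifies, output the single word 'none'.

Answer: 1 2 4 8 16 32

Derivation:
Row r has 2^popcount(r) filled cells, so we need popcount(r) = log2(2) = 1.
Scan r = 0..48 and keep those with exactly 1 one-bits:
r=0=0 popcount=0 -> skip
r=1=1 popcount=1 -> KEEP
r=2=10 popcount=1 -> KEEP
r=3=11 popcount=2 -> skip
r=4=100 popcount=1 -> KEEP
r=5=101 popcount=2 -> skip
r=6=110 popcount=2 -> skip
r=7=111 popcount=3 -> skip
r=8=1000 popcount=1 -> KEEP
r=9=1001 popcount=2 -> skip
r=10=1010 popcount=2 -> skip
r=11=1011 popcount=3 -> skip
r=12=1100 popcount=2 -> skip
r=13=1101 popcount=3 -> skip
r=14=1110 popcount=3 -> skip
r=15=1111 popcount=4 -> skip
r=16=10000 popcount=1 -> KEEP
r=17=10001 popcount=2 -> skip
r=18=10010 popcount=2 -> skip
r=19=10011 popcount=3 -> skip
r=20=10100 popcount=2 -> skip
r=21=10101 popcount=3 -> skip
r=22=10110 popcount=3 -> skip
r=23=10111 popcount=4 -> skip
r=24=11000 popcount=2 -> skip
r=25=11001 popcount=3 -> skip
r=26=11010 popcount=3 -> skip
r=27=11011 popcount=4 -> skip
r=28=11100 popcount=3 -> skip
r=29=11101 popcount=4 -> skip
r=30=11110 popcount=4 -> skip
r=31=11111 popcount=5 -> skip
r=32=100000 popcount=1 -> KEEP
r=33=100001 popcount=2 -> skip
r=34=100010 popcount=2 -> skip
r=35=100011 popcount=3 -> skip
r=36=100100 popcount=2 -> skip
r=37=100101 popcount=3 -> skip
r=38=100110 popcount=3 -> skip
r=39=100111 popcount=4 -> skip
r=40=101000 popcount=2 -> skip
r=41=101001 popcount=3 -> skip
r=42=101010 popcount=3 -> skip
r=43=101011 popcount=4 -> skip
r=44=101100 popcount=3 -> skip
r=45=101101 popcount=4 -> skip
r=46=101110 popcount=4 -> skip
r=47=101111 popcount=5 -> skip
r=48=110000 popcount=2 -> skip
Kept rows: 1 2 4 8 16 32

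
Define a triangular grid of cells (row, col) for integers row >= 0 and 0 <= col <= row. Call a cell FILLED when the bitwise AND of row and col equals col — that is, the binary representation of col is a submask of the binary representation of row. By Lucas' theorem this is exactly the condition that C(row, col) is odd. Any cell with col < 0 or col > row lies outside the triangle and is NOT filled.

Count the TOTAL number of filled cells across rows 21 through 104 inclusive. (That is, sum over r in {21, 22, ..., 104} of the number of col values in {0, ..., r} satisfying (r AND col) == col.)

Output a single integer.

r21=10101 pc3: +8 =8
r22=10110 pc3: +8 =16
r23=10111 pc4: +16 =32
r24=11000 pc2: +4 =36
r25=11001 pc3: +8 =44
r26=11010 pc3: +8 =52
r27=11011 pc4: +16 =68
r28=11100 pc3: +8 =76
r29=11101 pc4: +16 =92
r30=11110 pc4: +16 =108
r31=11111 pc5: +32 =140
r32=100000 pc1: +2 =142
r33=100001 pc2: +4 =146
r34=100010 pc2: +4 =150
r35=100011 pc3: +8 =158
r36=100100 pc2: +4 =162
r37=100101 pc3: +8 =170
r38=100110 pc3: +8 =178
r39=100111 pc4: +16 =194
r40=101000 pc2: +4 =198
r41=101001 pc3: +8 =206
r42=101010 pc3: +8 =214
r43=101011 pc4: +16 =230
r44=101100 pc3: +8 =238
r45=101101 pc4: +16 =254
r46=101110 pc4: +16 =270
r47=101111 pc5: +32 =302
r48=110000 pc2: +4 =306
r49=110001 pc3: +8 =314
r50=110010 pc3: +8 =322
r51=110011 pc4: +16 =338
r52=110100 pc3: +8 =346
r53=110101 pc4: +16 =362
r54=110110 pc4: +16 =378
r55=110111 pc5: +32 =410
r56=111000 pc3: +8 =418
r57=111001 pc4: +16 =434
r58=111010 pc4: +16 =450
r59=111011 pc5: +32 =482
r60=111100 pc4: +16 =498
r61=111101 pc5: +32 =530
r62=111110 pc5: +32 =562
r63=111111 pc6: +64 =626
r64=1000000 pc1: +2 =628
r65=1000001 pc2: +4 =632
r66=1000010 pc2: +4 =636
r67=1000011 pc3: +8 =644
r68=1000100 pc2: +4 =648
r69=1000101 pc3: +8 =656
r70=1000110 pc3: +8 =664
r71=1000111 pc4: +16 =680
r72=1001000 pc2: +4 =684
r73=1001001 pc3: +8 =692
r74=1001010 pc3: +8 =700
r75=1001011 pc4: +16 =716
r76=1001100 pc3: +8 =724
r77=1001101 pc4: +16 =740
r78=1001110 pc4: +16 =756
r79=1001111 pc5: +32 =788
r80=1010000 pc2: +4 =792
r81=1010001 pc3: +8 =800
r82=1010010 pc3: +8 =808
r83=1010011 pc4: +16 =824
r84=1010100 pc3: +8 =832
r85=1010101 pc4: +16 =848
r86=1010110 pc4: +16 =864
r87=1010111 pc5: +32 =896
r88=1011000 pc3: +8 =904
r89=1011001 pc4: +16 =920
r90=1011010 pc4: +16 =936
r91=1011011 pc5: +32 =968
r92=1011100 pc4: +16 =984
r93=1011101 pc5: +32 =1016
r94=1011110 pc5: +32 =1048
r95=1011111 pc6: +64 =1112
r96=1100000 pc2: +4 =1116
r97=1100001 pc3: +8 =1124
r98=1100010 pc3: +8 =1132
r99=1100011 pc4: +16 =1148
r100=1100100 pc3: +8 =1156
r101=1100101 pc4: +16 =1172
r102=1100110 pc4: +16 =1188
r103=1100111 pc5: +32 =1220
r104=1101000 pc3: +8 =1228

Answer: 1228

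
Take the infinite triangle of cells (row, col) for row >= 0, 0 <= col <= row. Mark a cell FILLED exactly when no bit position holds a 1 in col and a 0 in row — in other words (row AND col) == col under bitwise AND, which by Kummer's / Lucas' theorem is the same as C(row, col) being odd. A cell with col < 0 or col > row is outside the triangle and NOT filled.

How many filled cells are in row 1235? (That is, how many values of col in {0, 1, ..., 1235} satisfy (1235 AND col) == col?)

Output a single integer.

Answer: 64

Derivation:
1235 in binary = 10011010011
popcount(1235) = number of 1-bits in 10011010011 = 6
A col c satisfies (1235 AND c) == c iff every set bit of c is also set in 1235; each of the 6 set bits of 1235 can independently be on or off in c.
count = 2^6 = 64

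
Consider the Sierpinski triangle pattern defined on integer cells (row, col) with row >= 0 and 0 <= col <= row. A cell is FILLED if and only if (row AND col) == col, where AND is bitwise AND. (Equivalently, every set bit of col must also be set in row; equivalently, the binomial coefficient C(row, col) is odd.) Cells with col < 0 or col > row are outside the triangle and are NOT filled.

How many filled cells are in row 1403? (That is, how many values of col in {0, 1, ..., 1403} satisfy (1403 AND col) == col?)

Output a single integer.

1403 in binary = 10101111011
popcount(1403) = number of 1-bits in 10101111011 = 8
A col c satisfies (1403 AND c) == c iff every set bit of c is also set in 1403; each of the 8 set bits of 1403 can independently be on or off in c.
count = 2^8 = 256

Answer: 256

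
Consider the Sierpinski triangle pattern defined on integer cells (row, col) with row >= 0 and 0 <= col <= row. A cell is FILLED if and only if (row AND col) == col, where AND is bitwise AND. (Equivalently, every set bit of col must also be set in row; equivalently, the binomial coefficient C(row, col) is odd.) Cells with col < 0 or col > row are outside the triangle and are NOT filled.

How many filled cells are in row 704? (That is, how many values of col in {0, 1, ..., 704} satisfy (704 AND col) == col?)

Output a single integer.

Answer: 8

Derivation:
704 in binary = 1011000000
popcount(704) = number of 1-bits in 1011000000 = 3
A col c satisfies (704 AND c) == c iff every set bit of c is also set in 704; each of the 3 set bits of 704 can independently be on or off in c.
count = 2^3 = 8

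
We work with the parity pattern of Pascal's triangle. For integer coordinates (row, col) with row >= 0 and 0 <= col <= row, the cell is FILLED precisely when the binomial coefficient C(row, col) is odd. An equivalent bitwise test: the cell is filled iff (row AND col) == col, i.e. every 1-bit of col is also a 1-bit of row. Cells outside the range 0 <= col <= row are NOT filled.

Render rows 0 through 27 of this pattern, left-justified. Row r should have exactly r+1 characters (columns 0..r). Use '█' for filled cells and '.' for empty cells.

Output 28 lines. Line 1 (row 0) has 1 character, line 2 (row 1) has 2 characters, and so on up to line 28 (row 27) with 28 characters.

Answer: █
██
█.█
████
█...█
██..██
█.█.█.█
████████
█.......█
██......██
█.█.....█.█
████....████
█...█...█...█
██..██..██..██
█.█.█.█.█.█.█.█
████████████████
█...............█
██..............██
█.█.............█.█
████............████
█...█...........█...█
██..██..........██..██
█.█.█.█.........█.█.█.█
████████........████████
█.......█.......█.......█
██......██......██......██
█.█.....█.█.....█.█.....█.█
████....████....████....████

Derivation:
r0=0: █
r1=1: ██
r2=10: █.█
r3=11: ████
r4=100: █...█
r5=101: ██..██
r6=110: █.█.█.█
r7=111: ████████
r8=1000: █.......█
r9=1001: ██......██
r10=1010: █.█.....█.█
r11=1011: ████....████
r12=1100: █...█...█...█
r13=1101: ██..██..██..██
r14=1110: █.█.█.█.█.█.█.█
r15=1111: ████████████████
r16=10000: █...............█
r17=10001: ██..............██
r18=10010: █.█.............█.█
r19=10011: ████............████
r20=10100: █...█...........█...█
r21=10101: ██..██..........██..██
r22=10110: █.█.█.█.........█.█.█.█
r23=10111: ████████........████████
r24=11000: █.......█.......█.......█
r25=11001: ██......██......██......██
r26=11010: █.█.....█.█.....█.█.....█.█
r27=11011: ████....████....████....████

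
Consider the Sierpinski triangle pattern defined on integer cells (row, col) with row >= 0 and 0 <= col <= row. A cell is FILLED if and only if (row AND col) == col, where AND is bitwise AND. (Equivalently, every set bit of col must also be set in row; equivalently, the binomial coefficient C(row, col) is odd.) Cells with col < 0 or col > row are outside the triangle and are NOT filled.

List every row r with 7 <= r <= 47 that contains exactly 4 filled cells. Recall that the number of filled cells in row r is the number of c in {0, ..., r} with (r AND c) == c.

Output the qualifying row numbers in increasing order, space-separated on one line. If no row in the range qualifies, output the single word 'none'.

Answer: 9 10 12 17 18 20 24 33 34 36 40

Derivation:
Row r has 2^popcount(r) filled cells, so we need popcount(r) = log2(4) = 2.
Scan r = 7..47 and keep those with exactly 2 one-bits:
r=7=111 popcount=3 -> skip
r=8=1000 popcount=1 -> skip
r=9=1001 popcount=2 -> KEEP
r=10=1010 popcount=2 -> KEEP
r=11=1011 popcount=3 -> skip
r=12=1100 popcount=2 -> KEEP
r=13=1101 popcount=3 -> skip
r=14=1110 popcount=3 -> skip
r=15=1111 popcount=4 -> skip
r=16=10000 popcount=1 -> skip
r=17=10001 popcount=2 -> KEEP
r=18=10010 popcount=2 -> KEEP
r=19=10011 popcount=3 -> skip
r=20=10100 popcount=2 -> KEEP
r=21=10101 popcount=3 -> skip
r=22=10110 popcount=3 -> skip
r=23=10111 popcount=4 -> skip
r=24=11000 popcount=2 -> KEEP
r=25=11001 popcount=3 -> skip
r=26=11010 popcount=3 -> skip
r=27=11011 popcount=4 -> skip
r=28=11100 popcount=3 -> skip
r=29=11101 popcount=4 -> skip
r=30=11110 popcount=4 -> skip
r=31=11111 popcount=5 -> skip
r=32=100000 popcount=1 -> skip
r=33=100001 popcount=2 -> KEEP
r=34=100010 popcount=2 -> KEEP
r=35=100011 popcount=3 -> skip
r=36=100100 popcount=2 -> KEEP
r=37=100101 popcount=3 -> skip
r=38=100110 popcount=3 -> skip
r=39=100111 popcount=4 -> skip
r=40=101000 popcount=2 -> KEEP
r=41=101001 popcount=3 -> skip
r=42=101010 popcount=3 -> skip
r=43=101011 popcount=4 -> skip
r=44=101100 popcount=3 -> skip
r=45=101101 popcount=4 -> skip
r=46=101110 popcount=4 -> skip
r=47=101111 popcount=5 -> skip
Kept rows: 9 10 12 17 18 20 24 33 34 36 40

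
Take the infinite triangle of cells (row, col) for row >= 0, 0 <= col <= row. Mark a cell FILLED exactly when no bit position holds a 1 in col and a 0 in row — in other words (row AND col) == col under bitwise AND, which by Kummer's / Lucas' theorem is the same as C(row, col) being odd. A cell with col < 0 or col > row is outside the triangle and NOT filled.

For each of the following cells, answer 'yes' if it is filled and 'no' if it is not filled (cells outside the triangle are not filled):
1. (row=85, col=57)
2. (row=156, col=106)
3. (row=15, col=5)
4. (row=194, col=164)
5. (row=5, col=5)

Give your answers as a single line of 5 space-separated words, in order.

Answer: no no yes no yes

Derivation:
(85,57): row=0b1010101, col=0b111001, row AND col = 0b10001 = 17; 17 != 57 -> empty
(156,106): row=0b10011100, col=0b1101010, row AND col = 0b1000 = 8; 8 != 106 -> empty
(15,5): row=0b1111, col=0b101, row AND col = 0b101 = 5; 5 == 5 -> filled
(194,164): row=0b11000010, col=0b10100100, row AND col = 0b10000000 = 128; 128 != 164 -> empty
(5,5): row=0b101, col=0b101, row AND col = 0b101 = 5; 5 == 5 -> filled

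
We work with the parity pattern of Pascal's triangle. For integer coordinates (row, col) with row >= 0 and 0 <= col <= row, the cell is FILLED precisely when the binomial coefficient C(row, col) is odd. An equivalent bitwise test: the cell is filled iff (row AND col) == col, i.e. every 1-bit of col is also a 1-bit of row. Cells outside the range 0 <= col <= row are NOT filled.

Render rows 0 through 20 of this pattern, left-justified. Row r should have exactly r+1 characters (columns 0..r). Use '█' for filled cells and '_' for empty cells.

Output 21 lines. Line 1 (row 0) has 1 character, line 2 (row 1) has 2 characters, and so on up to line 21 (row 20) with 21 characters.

Answer: █
██
█_█
████
█___█
██__██
█_█_█_█
████████
█_______█
██______██
█_█_____█_█
████____████
█___█___█___█
██__██__██__██
█_█_█_█_█_█_█_█
████████████████
█_______________█
██______________██
█_█_____________█_█
████____________████
█___█___________█___█

Derivation:
r0=0: █
r1=1: ██
r2=10: █_█
r3=11: ████
r4=100: █___█
r5=101: ██__██
r6=110: █_█_█_█
r7=111: ████████
r8=1000: █_______█
r9=1001: ██______██
r10=1010: █_█_____█_█
r11=1011: ████____████
r12=1100: █___█___█___█
r13=1101: ██__██__██__██
r14=1110: █_█_█_█_█_█_█_█
r15=1111: ████████████████
r16=10000: █_______________█
r17=10001: ██______________██
r18=10010: █_█_____________█_█
r19=10011: ████____________████
r20=10100: █___█___________█___█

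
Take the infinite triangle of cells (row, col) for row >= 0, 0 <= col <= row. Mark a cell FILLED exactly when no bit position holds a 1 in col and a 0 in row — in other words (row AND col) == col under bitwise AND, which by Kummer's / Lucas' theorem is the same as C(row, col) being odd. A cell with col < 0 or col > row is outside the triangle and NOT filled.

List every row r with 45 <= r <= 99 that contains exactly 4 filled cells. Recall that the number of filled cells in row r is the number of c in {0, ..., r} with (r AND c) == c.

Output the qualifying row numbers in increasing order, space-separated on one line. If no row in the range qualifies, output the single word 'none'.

Answer: 48 65 66 68 72 80 96

Derivation:
Row r has 2^popcount(r) filled cells, so we need popcount(r) = log2(4) = 2.
Scan r = 45..99 and keep those with exactly 2 one-bits:
r=45=101101 popcount=4 -> skip
r=46=101110 popcount=4 -> skip
r=47=101111 popcount=5 -> skip
r=48=110000 popcount=2 -> KEEP
r=49=110001 popcount=3 -> skip
r=50=110010 popcount=3 -> skip
r=51=110011 popcount=4 -> skip
r=52=110100 popcount=3 -> skip
r=53=110101 popcount=4 -> skip
r=54=110110 popcount=4 -> skip
r=55=110111 popcount=5 -> skip
r=56=111000 popcount=3 -> skip
r=57=111001 popcount=4 -> skip
r=58=111010 popcount=4 -> skip
r=59=111011 popcount=5 -> skip
r=60=111100 popcount=4 -> skip
r=61=111101 popcount=5 -> skip
r=62=111110 popcount=5 -> skip
r=63=111111 popcount=6 -> skip
r=64=1000000 popcount=1 -> skip
r=65=1000001 popcount=2 -> KEEP
r=66=1000010 popcount=2 -> KEEP
r=67=1000011 popcount=3 -> skip
r=68=1000100 popcount=2 -> KEEP
r=69=1000101 popcount=3 -> skip
r=70=1000110 popcount=3 -> skip
r=71=1000111 popcount=4 -> skip
r=72=1001000 popcount=2 -> KEEP
r=73=1001001 popcount=3 -> skip
r=74=1001010 popcount=3 -> skip
r=75=1001011 popcount=4 -> skip
r=76=1001100 popcount=3 -> skip
r=77=1001101 popcount=4 -> skip
r=78=1001110 popcount=4 -> skip
r=79=1001111 popcount=5 -> skip
r=80=1010000 popcount=2 -> KEEP
r=81=1010001 popcount=3 -> skip
r=82=1010010 popcount=3 -> skip
r=83=1010011 popcount=4 -> skip
r=84=1010100 popcount=3 -> skip
r=85=1010101 popcount=4 -> skip
r=86=1010110 popcount=4 -> skip
r=87=1010111 popcount=5 -> skip
r=88=1011000 popcount=3 -> skip
r=89=1011001 popcount=4 -> skip
r=90=1011010 popcount=4 -> skip
r=91=1011011 popcount=5 -> skip
r=92=1011100 popcount=4 -> skip
r=93=1011101 popcount=5 -> skip
r=94=1011110 popcount=5 -> skip
r=95=1011111 popcount=6 -> skip
r=96=1100000 popcount=2 -> KEEP
r=97=1100001 popcount=3 -> skip
r=98=1100010 popcount=3 -> skip
r=99=1100011 popcount=4 -> skip
Kept rows: 48 65 66 68 72 80 96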